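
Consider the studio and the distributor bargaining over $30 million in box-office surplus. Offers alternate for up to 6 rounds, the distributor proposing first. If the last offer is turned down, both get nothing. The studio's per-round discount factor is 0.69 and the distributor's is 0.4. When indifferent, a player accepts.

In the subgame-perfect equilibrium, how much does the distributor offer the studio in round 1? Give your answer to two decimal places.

17.42

Round 6 (the studio proposes): rejection yields 0 for the distributor; the studio offers 0 and keeps 30.
Round 5 (the distributor proposes): the studio can get 30 next round, worth 0.69 × 30 = 20.7 now. The distributor offers 20.7 and keeps 30 − 20.7 = 9.3.
Round 4 (the studio proposes): the distributor can get 9.3 next round, worth 0.4 × 9.3 = 3.72 now. The studio offers 3.72 and keeps 30 − 3.72 = 26.28.
Round 3 (the distributor proposes): the studio can get 26.28 next round, worth 0.69 × 26.28 = 18.1332 now; the distributor offers that and keeps 11.8668.
Round 2 (the studio proposes): the distributor can get 11.8668 next round, worth 0.4 × 11.8668 = 4.74672 now, so the studio offers 4.74672, keeping 25.25328.
Round 1 (the distributor proposes): the studio can get 25.25328 next round, worth 0.69 × 25.25328 = 17.4247632 now. The distributor offers 17.4247632 and keeps 30 − 17.4247632 = 12.5752368.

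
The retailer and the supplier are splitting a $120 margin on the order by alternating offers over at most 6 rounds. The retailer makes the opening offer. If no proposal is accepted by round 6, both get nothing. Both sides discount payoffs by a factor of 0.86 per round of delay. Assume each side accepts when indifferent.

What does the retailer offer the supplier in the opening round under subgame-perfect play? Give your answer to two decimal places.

81.58

Round 6 (the supplier proposes): rejection yields 0 for the retailer; the supplier offers 0 and keeps 120.
Round 5 (the retailer proposes): the supplier can get 120 next round, worth 0.86 × 120 = 103.2 now; the retailer offers that and keeps 16.8.
Round 4 (the supplier proposes): the retailer can get 16.8 next round, worth 0.86 × 16.8 = 14.448 now, so the supplier offers 14.448, keeping 105.552.
Round 3 (the retailer proposes): the supplier can get 105.552 next round, worth 0.86 × 105.552 = 90.77472 now. The retailer offers 90.77472 and keeps 120 − 90.77472 = 29.22528.
Round 2 (the supplier proposes): the retailer can get 29.22528 next round, worth 0.86 × 29.22528 = 25.1337408 now. The supplier offers 25.1337408 and keeps 120 − 25.1337408 = 94.8662592.
Round 1 (the retailer proposes): the supplier can get 94.8662592 next round, worth 0.86 × 94.8662592 = 81.584982912 now; the retailer offers that and keeps 38.415017088.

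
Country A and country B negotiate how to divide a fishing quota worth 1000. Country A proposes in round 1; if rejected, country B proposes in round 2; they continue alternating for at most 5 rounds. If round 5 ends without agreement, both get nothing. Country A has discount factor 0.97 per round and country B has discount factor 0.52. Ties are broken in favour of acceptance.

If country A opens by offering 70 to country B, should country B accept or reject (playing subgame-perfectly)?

Accept

Round 5 (country A proposes): country B will accept anything ≥ 0, so country A offers 0 and keeps 1000.
Round 4 (country B proposes): country A can get 1000 next round, worth 0.97 × 1000 = 970 now. Country B offers 970 and keeps 1000 − 970 = 30.
Round 3 (country A proposes): country B can get 30 next round, worth 0.52 × 30 = 15.6 now, so country A offers 15.6, keeping 984.4.
Round 2 (country B proposes): country A can get 984.4 next round, worth 0.97 × 984.4 = 954.868 now; country B offers that and keeps 45.132.
So by rejecting in round 1, country B gets 45.132 next round, worth 0.52 × 45.132 = 23.46864 now.
Offer 70 ≥ 23.46864, so country B accepts.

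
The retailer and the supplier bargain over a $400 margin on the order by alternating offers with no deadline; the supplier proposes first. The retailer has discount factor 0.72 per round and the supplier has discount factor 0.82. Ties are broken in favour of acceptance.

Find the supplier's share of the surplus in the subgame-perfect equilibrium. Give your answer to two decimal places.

273.44

Let x be the supplier's share when the supplier proposes and y be the retailer's share when the retailer proposes.
The retailer accepts iff offered ≥ 0.72·y, so x = 400 − 0.72y. Symmetrically y = 400 − 0.82x.
Substituting: x = 400 − 0.72(400 − 0.82x), giving x(1 − 0.82·0.72) = 400(1 − 0.72).
So x = 400 × 0.28 / 0.4096 = 273.4375, and the retailer receives 400 − x = 126.5625.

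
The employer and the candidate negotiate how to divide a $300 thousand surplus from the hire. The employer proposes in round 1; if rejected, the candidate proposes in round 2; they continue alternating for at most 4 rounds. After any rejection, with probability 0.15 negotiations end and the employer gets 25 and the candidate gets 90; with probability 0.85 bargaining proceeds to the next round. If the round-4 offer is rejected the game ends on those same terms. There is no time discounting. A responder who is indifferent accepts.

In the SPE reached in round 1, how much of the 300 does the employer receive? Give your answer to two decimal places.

72.80

Round 4 (the candidate proposes): the employer gets 25 if talks fail, so the candidate offers 25 and keeps 275.
Round 3 (the employer proposes): rejecting gives the candidate an expected 0.85 × 275 + 0.15 × 90 = 247.25, so the employer offers 247.25, keeping 52.75.
Round 2 (the candidate proposes): rejecting gives the employer an expected 0.85 × 52.75 + 0.15 × 25 = 48.5875, so the candidate offers 48.5875, keeping 251.4125.
Round 1 (the employer proposes): rejecting gives the candidate an expected 0.85 × 251.4125 + 0.15 × 90 = 227.200625. The employer offers 227.200625 and keeps 300 − 227.200625 = 72.799375.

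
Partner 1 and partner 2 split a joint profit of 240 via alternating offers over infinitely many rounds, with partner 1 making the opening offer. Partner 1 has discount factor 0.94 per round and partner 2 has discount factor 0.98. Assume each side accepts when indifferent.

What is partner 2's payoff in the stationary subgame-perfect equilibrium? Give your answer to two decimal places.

179.09

Let x be partner 1's share when partner 1 proposes and y be partner 2's share when partner 2 proposes.
Partner 2 accepts iff offered ≥ 0.98·y, so x = 240 − 0.98y. Symmetrically y = 240 − 0.94x.
Substituting: x = 240 − 0.98(240 − 0.94x), giving x(1 − 0.94·0.98) = 240(1 − 0.98).
So x = 240 × 0.02 / 0.0788 ≈ 60.9137, and partner 2 receives 240 − x ≈ 179.0863.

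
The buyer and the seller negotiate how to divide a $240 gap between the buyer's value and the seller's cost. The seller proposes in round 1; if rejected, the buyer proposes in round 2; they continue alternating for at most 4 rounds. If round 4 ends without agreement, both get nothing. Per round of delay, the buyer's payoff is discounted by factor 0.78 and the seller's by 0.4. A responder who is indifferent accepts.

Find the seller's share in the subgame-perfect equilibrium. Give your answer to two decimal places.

Round 4 (the buyer proposes): rejection yields 0 for the seller; the buyer offers 0 and keeps 240.
Round 3 (the seller proposes): the buyer can get 240 next round, worth 0.78 × 240 = 187.2 now, so the seller offers 187.2, keeping 52.8.
Round 2 (the buyer proposes): the seller can get 52.8 next round, worth 0.4 × 52.8 = 21.12 now. The buyer offers 21.12 and keeps 240 − 21.12 = 218.88.
Round 1 (the seller proposes): the buyer can get 218.88 next round, worth 0.78 × 218.88 = 170.7264 now. The seller offers 170.7264 and keeps 240 − 170.7264 = 69.2736.

69.27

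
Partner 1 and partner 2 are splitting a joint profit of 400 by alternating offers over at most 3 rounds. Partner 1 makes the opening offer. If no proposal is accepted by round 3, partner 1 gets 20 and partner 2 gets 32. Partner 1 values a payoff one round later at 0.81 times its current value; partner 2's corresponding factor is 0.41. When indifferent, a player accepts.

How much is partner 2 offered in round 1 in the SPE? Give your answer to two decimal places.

41.79

Round 3 (partner 1 proposes): partner 2 gets 32 if talks fail, so partner 1 offers 32 and keeps 368.
Round 2 (partner 2 proposes): partner 1 can get 368 next round, worth 0.81 × 368 = 298.08 now, so partner 2 offers 298.08, keeping 101.92.
Round 1 (partner 1 proposes): partner 2 can get 101.92 next round, worth 0.41 × 101.92 = 41.7872 now. Partner 1 offers 41.7872 and keeps 400 − 41.7872 = 358.2128.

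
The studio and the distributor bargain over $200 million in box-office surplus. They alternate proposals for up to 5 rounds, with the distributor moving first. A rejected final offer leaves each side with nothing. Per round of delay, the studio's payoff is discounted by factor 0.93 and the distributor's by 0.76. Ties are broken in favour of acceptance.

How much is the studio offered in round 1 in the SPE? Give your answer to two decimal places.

76.19

Round 5 (the distributor proposes): rejection yields 0 for the studio; the distributor offers 0 and keeps 200.
Round 4 (the studio proposes): the distributor can get 200 next round, worth 0.76 × 200 = 152 now; the studio offers that and keeps 48.
Round 3 (the distributor proposes): the studio can get 48 next round, worth 0.93 × 48 = 44.64 now. The distributor offers 44.64 and keeps 200 − 44.64 = 155.36.
Round 2 (the studio proposes): the distributor can get 155.36 next round, worth 0.76 × 155.36 = 118.0736 now. The studio offers 118.0736 and keeps 200 − 118.0736 = 81.9264.
Round 1 (the distributor proposes): the studio can get 81.9264 next round, worth 0.93 × 81.9264 = 76.191552 now. The distributor offers 76.191552 and keeps 200 − 76.191552 = 123.808448.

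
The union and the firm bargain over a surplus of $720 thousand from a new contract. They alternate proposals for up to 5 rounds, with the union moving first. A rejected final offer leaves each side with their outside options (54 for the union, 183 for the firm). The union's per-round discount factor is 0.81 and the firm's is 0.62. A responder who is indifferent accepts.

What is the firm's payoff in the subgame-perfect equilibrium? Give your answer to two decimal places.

173.56

Solve by backward induction from round 5.
Round 5 (the union proposes): the firm gets 183 if talks fail, so the union offers 183 and keeps 537.
Round 4 (the firm proposes): the union can get 537 next round, worth 0.81 × 537 = 434.97 now, so the firm offers 434.97, keeping 285.03.
Round 3 (the union proposes): the firm can get 285.03 next round, worth 0.62 × 285.03 = 176.7186 now. The union offers 176.7186 and keeps 720 − 176.7186 = 543.2814.
Round 2 (the firm proposes): the union can get 543.2814 next round, worth 0.81 × 543.2814 = 440.057934 now; the firm offers that and keeps 279.942066.
Round 1 (the union proposes): the firm can get 279.942066 next round, worth 0.62 × 279.942066 = 173.56408092 now, so the union offers 173.56408092, keeping 546.43591908.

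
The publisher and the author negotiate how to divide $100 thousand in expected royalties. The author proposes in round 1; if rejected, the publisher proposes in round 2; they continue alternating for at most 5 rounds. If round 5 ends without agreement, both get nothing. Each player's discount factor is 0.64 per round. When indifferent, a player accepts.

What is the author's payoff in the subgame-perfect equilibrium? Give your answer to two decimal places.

67.52

By backward induction:
Round 5 (the author proposes): rejection yields 0 for the publisher; the author offers 0 and keeps 100.
Round 4 (the publisher proposes): the author can get 100 next round, worth 0.64 × 100 = 64 now. The publisher offers 64 and keeps 100 − 64 = 36.
Round 3 (the author proposes): the publisher can get 36 next round, worth 0.64 × 36 = 23.04 now; the author offers that and keeps 76.96.
Round 2 (the publisher proposes): the author can get 76.96 next round, worth 0.64 × 76.96 = 49.2544 now, so the publisher offers 49.2544, keeping 50.7456.
Round 1 (the author proposes): the publisher can get 50.7456 next round, worth 0.64 × 50.7456 = 32.477184 now, so the author offers 32.477184, keeping 67.522816.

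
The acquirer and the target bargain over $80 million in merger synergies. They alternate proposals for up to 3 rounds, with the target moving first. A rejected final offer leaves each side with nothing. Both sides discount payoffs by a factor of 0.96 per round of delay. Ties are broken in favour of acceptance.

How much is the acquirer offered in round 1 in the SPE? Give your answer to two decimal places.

3.07

By backward induction:
Round 3 (the target proposes): the acquirer will accept anything ≥ 0, so the target offers 0 and keeps 80.
Round 2 (the acquirer proposes): the target can get 80 next round, worth 0.96 × 80 = 76.8 now; the acquirer offers that and keeps 3.2.
Round 1 (the target proposes): the acquirer can get 3.2 next round, worth 0.96 × 3.2 = 3.072 now; the target offers that and keeps 76.928.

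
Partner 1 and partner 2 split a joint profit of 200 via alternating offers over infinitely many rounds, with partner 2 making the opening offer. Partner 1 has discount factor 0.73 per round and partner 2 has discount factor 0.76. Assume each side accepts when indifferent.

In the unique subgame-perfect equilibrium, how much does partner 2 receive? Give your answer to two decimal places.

121.29

Let x be partner 2's share when partner 2 proposes and y be partner 1's share when partner 1 proposes.
Partner 1 accepts iff offered ≥ 0.73·y, so x = 200 − 0.73y. Symmetrically y = 200 − 0.76x.
Substituting: x = 200 − 0.73(200 − 0.76x), giving x(1 − 0.76·0.73) = 200(1 − 0.73).
So x = 200 × 0.27 / 0.4452 ≈ 121.2938, and partner 1 receives 200 − x ≈ 78.7062.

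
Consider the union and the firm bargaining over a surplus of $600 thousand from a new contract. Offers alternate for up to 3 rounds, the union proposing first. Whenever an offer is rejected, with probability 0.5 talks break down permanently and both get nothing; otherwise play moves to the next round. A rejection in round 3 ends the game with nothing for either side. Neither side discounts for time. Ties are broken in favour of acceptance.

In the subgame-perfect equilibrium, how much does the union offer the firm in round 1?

150

Round 3 (the union proposes): the firm will accept anything ≥ 0, so the union offers 0 and keeps 600.
Round 2 (the firm proposes): rejecting gives the union an expected 0.5 × 600 = 300. The firm offers 300 and keeps 600 − 300 = 300.
Round 1 (the union proposes): rejecting gives the firm an expected 0.5 × 300 = 150; the union offers that and keeps 450.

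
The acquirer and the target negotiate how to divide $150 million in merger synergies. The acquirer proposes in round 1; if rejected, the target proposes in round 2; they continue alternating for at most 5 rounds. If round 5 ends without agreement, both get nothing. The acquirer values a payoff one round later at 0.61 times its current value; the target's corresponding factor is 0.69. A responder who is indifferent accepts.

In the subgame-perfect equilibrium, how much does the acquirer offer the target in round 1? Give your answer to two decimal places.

57.35

Round 5 (the acquirer proposes): rejection yields 0 for the target; the acquirer offers 0 and keeps 150.
Round 4 (the target proposes): the acquirer can get 150 next round, worth 0.61 × 150 = 91.5 now, so the target offers 91.5, keeping 58.5.
Round 3 (the acquirer proposes): the target can get 58.5 next round, worth 0.69 × 58.5 = 40.365 now, so the acquirer offers 40.365, keeping 109.635.
Round 2 (the target proposes): the acquirer can get 109.635 next round, worth 0.61 × 109.635 = 66.87735 now. The target offers 66.87735 and keeps 150 − 66.87735 = 83.12265.
Round 1 (the acquirer proposes): the target can get 83.12265 next round, worth 0.69 × 83.12265 = 57.3546285 now; the acquirer offers that and keeps 92.6453715.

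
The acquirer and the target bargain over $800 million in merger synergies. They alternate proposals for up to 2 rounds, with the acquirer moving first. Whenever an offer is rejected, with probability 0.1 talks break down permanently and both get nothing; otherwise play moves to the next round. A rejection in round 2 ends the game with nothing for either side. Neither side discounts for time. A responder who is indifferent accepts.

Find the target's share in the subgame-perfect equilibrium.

By backward induction:
Round 2 (the target proposes): the acquirer will accept anything ≥ 0, so the target offers 0 and keeps 800.
Round 1 (the acquirer proposes): rejecting gives the target an expected 0.9 × 800 = 720, so the acquirer offers 720, keeping 80.

720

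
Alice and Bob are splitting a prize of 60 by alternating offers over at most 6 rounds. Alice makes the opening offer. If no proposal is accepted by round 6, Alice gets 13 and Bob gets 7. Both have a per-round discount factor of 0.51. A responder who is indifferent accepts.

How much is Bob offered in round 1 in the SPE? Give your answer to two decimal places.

Solve by backward induction from round 6.
Round 6 (Bob proposes): Alice gets 13 if talks fail, so Bob offers 13 and keeps 47.
Round 5 (Alice proposes): Bob can get 47 next round, worth 0.51 × 47 = 23.97 now. Alice offers 23.97 and keeps 60 − 23.97 = 36.03.
Round 4 (Bob proposes): Alice can get 36.03 next round, worth 0.51 × 36.03 = 18.3753 now, so Bob offers 18.3753, keeping 41.6247.
Round 3 (Alice proposes): Bob can get 41.6247 next round, worth 0.51 × 41.6247 = 21.228597 now, so Alice offers 21.228597, keeping 38.771403.
Round 2 (Bob proposes): Alice can get 38.771403 next round, worth 0.51 × 38.771403 = 19.77341553 now. Bob offers 19.77341553 and keeps 60 − 19.77341553 = 40.22658447.
Round 1 (Alice proposes): Bob can get 40.22658447 next round, worth 0.51 × 40.22658447 = 20.5155580797 now. Alice offers 20.5155580797 and keeps 60 − 20.5155580797 = 39.4844419203.

20.52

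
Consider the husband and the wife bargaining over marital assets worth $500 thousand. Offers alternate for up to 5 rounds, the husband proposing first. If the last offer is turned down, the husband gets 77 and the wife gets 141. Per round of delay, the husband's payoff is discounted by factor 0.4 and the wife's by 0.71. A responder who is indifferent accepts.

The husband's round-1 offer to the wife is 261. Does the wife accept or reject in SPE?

Work out the wife's continuation value if the offer is rejected.
Round 5 (the husband proposes): the wife gets 141 if talks fail, so the husband offers 141 and keeps 359.
Round 4 (the wife proposes): the husband can get 359 next round, worth 0.4 × 359 = 143.6 now. The wife offers 143.6 and keeps 500 − 143.6 = 356.4.
Round 3 (the husband proposes): the wife can get 356.4 next round, worth 0.71 × 356.4 = 253.044 now. The husband offers 253.044 and keeps 500 − 253.044 = 246.956.
Round 2 (the wife proposes): the husband can get 246.956 next round, worth 0.4 × 246.956 = 98.7824 now. The wife offers 98.7824 and keeps 500 − 98.7824 = 401.2176.
So by rejecting in round 1, the wife gets 401.2176 next round, worth 0.71 × 401.2176 = 284.864496 now.
Offer 261 < 284.864496, so the wife rejects.

Reject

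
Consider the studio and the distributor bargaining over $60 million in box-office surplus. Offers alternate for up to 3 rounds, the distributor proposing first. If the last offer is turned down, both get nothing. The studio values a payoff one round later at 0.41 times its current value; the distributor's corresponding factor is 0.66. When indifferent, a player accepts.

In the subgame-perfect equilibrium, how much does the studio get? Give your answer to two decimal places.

Solve by backward induction from round 3.
Round 3 (the distributor proposes): rejection yields 0 for the studio; the distributor offers 0 and keeps 60.
Round 2 (the studio proposes): the distributor can get 60 next round, worth 0.66 × 60 = 39.6 now; the studio offers that and keeps 20.4.
Round 1 (the distributor proposes): the studio can get 20.4 next round, worth 0.41 × 20.4 = 8.364 now, so the distributor offers 8.364, keeping 51.636.

8.36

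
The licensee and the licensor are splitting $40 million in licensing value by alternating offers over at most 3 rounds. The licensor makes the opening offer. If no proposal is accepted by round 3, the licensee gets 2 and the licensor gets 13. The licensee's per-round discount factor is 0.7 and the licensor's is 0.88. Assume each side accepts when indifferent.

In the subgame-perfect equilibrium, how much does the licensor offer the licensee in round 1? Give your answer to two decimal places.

4.59

Round 3 (the licensor proposes): the licensee gets 2 if talks fail, so the licensor offers 2 and keeps 38.
Round 2 (the licensee proposes): the licensor can get 38 next round, worth 0.88 × 38 = 33.44 now; the licensee offers that and keeps 6.56.
Round 1 (the licensor proposes): the licensee can get 6.56 next round, worth 0.7 × 6.56 = 4.592 now; the licensor offers that and keeps 35.408.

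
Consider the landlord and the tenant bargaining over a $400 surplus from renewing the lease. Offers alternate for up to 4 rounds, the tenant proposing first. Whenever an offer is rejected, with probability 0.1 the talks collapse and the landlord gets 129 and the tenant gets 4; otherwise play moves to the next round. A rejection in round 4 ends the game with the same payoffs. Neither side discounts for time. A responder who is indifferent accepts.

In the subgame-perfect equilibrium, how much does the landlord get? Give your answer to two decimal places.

Round 4 (the landlord proposes): the tenant gets 4 if talks fail, so the landlord offers 4 and keeps 396.
Round 3 (the tenant proposes): rejecting gives the landlord an expected 0.9 × 396 + 0.1 × 129 = 369.3; the tenant offers that and keeps 30.7.
Round 2 (the landlord proposes): rejecting gives the tenant an expected 0.9 × 30.7 + 0.1 × 4 = 28.03, so the landlord offers 28.03, keeping 371.97.
Round 1 (the tenant proposes): rejecting gives the landlord an expected 0.9 × 371.97 + 0.1 × 129 = 347.673, so the tenant offers 347.673, keeping 52.327.

347.67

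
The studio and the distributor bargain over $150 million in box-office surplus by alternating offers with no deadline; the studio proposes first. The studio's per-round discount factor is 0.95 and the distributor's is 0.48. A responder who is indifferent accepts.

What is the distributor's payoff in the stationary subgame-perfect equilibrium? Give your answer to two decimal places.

6.62

Let x be the studio's share when the studio proposes and y be the distributor's share when the distributor proposes.
The distributor accepts iff offered ≥ 0.48·y, so x = 150 − 0.48y. Symmetrically y = 150 − 0.95x.
Substituting: x = 150 − 0.48(150 − 0.95x), giving x(1 − 0.95·0.48) = 150(1 − 0.48).
So x = 150 × 0.52 / 0.544 ≈ 143.3824, and the distributor receives 150 − x ≈ 6.6176.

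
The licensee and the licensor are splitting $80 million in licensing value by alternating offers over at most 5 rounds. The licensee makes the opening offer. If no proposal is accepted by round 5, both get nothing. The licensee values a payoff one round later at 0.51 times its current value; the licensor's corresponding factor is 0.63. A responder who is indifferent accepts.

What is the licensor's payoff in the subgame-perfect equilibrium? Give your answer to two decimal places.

32.63

Round 5 (the licensee proposes): rejection yields 0 for the licensor; the licensee offers 0 and keeps 80.
Round 4 (the licensor proposes): the licensee can get 80 next round, worth 0.51 × 80 = 40.8 now. The licensor offers 40.8 and keeps 80 − 40.8 = 39.2.
Round 3 (the licensee proposes): the licensor can get 39.2 next round, worth 0.63 × 39.2 = 24.696 now; the licensee offers that and keeps 55.304.
Round 2 (the licensor proposes): the licensee can get 55.304 next round, worth 0.51 × 55.304 = 28.20504 now, so the licensor offers 28.20504, keeping 51.79496.
Round 1 (the licensee proposes): the licensor can get 51.79496 next round, worth 0.63 × 51.79496 = 32.6308248 now; the licensee offers that and keeps 47.3691752.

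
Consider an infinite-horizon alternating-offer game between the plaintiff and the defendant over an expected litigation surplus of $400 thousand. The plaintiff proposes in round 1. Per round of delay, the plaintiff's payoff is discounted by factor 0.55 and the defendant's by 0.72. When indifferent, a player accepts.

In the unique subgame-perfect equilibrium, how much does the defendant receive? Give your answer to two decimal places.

Let x be the plaintiff's share when the plaintiff proposes and y be the defendant's share when the defendant proposes.
The defendant accepts iff offered ≥ 0.72·y, so x = 400 − 0.72y. Symmetrically y = 400 − 0.55x.
Substituting: x = 400 − 0.72(400 − 0.55x), giving x(1 − 0.55·0.72) = 400(1 − 0.72).
So x = 400 × 0.28 / 0.604 ≈ 185.4305, and the defendant receives 400 − x ≈ 214.5695.

214.57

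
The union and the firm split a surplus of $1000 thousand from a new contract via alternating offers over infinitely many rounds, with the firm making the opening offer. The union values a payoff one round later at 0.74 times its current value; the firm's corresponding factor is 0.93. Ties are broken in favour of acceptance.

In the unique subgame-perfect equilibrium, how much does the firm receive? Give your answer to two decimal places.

833.87

Let x be the firm's share when the firm proposes and y be the union's share when the union proposes.
The union accepts iff offered ≥ 0.74·y, so x = 1000 − 0.74y. Symmetrically y = 1000 − 0.93x.
Substituting: x = 1000 − 0.74(1000 − 0.93x), giving x(1 − 0.93·0.74) = 1000(1 − 0.74).
So x = 1000 × 0.26 / 0.3118 ≈ 833.8679, and the union receives 1000 − x ≈ 166.1321.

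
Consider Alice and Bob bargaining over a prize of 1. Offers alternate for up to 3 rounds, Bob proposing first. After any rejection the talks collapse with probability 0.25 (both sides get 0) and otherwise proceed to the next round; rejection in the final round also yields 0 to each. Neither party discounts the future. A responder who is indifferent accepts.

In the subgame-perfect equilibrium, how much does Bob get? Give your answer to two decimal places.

0.81

Round 3 (Bob proposes): Alice will accept anything ≥ 0, so Bob offers 0 and keeps 1.
Round 2 (Alice proposes): rejecting gives Bob an expected 0.75 × 1 = 0.75, so Alice offers 0.75, keeping 0.25.
Round 1 (Bob proposes): rejecting gives Alice an expected 0.75 × 0.25 = 0.1875, so Bob offers 0.1875, keeping 0.8125.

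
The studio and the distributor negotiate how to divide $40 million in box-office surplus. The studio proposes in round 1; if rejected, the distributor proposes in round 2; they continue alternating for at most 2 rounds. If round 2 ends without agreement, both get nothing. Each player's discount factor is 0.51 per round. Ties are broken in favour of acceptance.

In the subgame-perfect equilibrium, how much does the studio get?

19.6

Round 2 (the distributor proposes): rejection yields 0 for the studio; the distributor offers 0 and keeps 40.
Round 1 (the studio proposes): the distributor can get 40 next round, worth 0.51 × 40 = 20.4 now; the studio offers that and keeps 19.6.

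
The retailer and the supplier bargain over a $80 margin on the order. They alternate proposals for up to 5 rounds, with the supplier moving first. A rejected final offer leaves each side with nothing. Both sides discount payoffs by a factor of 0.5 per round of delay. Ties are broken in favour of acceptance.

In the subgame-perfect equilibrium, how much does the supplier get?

By backward induction:
Round 5 (the supplier proposes): rejection yields 0 for the retailer; the supplier offers 0 and keeps 80.
Round 4 (the retailer proposes): the supplier can get 80 next round, worth 0.5 × 80 = 40 now; the retailer offers that and keeps 40.
Round 3 (the supplier proposes): the retailer can get 40 next round, worth 0.5 × 40 = 20 now; the supplier offers that and keeps 60.
Round 2 (the retailer proposes): the supplier can get 60 next round, worth 0.5 × 60 = 30 now. The retailer offers 30 and keeps 80 − 30 = 50.
Round 1 (the supplier proposes): the retailer can get 50 next round, worth 0.5 × 50 = 25 now; the supplier offers that and keeps 55.

55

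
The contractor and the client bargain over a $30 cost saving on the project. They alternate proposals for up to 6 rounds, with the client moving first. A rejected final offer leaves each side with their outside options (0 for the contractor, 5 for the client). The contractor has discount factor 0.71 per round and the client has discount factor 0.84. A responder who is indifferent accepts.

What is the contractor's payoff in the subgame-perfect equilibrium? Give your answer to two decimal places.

11.75

Round 6 (the contractor proposes): the client gets 5 if talks fail, so the contractor offers 5 and keeps 25.
Round 5 (the client proposes): the contractor can get 25 next round, worth 0.71 × 25 = 17.75 now; the client offers that and keeps 12.25.
Round 4 (the contractor proposes): the client can get 12.25 next round, worth 0.84 × 12.25 = 10.29 now, so the contractor offers 10.29, keeping 19.71.
Round 3 (the client proposes): the contractor can get 19.71 next round, worth 0.71 × 19.71 = 13.9941 now; the client offers that and keeps 16.0059.
Round 2 (the contractor proposes): the client can get 16.0059 next round, worth 0.84 × 16.0059 = 13.444956 now; the contractor offers that and keeps 16.555044.
Round 1 (the client proposes): the contractor can get 16.555044 next round, worth 0.71 × 16.555044 = 11.75408124 now. The client offers 11.75408124 and keeps 30 − 11.75408124 = 18.24591876.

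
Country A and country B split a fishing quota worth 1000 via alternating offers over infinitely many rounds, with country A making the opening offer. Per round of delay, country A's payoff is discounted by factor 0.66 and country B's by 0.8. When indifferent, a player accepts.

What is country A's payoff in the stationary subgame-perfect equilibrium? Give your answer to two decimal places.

In a stationary SPE each proposer offers the other exactly their discounted continuation value.
If country A keeps x when proposing and country B keeps y when proposing, then x = 1000 − 0.8y and y = 1000 − 0.66x.
Solving: x = 1000(1 − 0.8) / (1 − 0.66·0.8) = 200 / 0.472 ≈ 423.7288.
Country B gets 1000 − 423.7288 ≈ 576.2712.

423.73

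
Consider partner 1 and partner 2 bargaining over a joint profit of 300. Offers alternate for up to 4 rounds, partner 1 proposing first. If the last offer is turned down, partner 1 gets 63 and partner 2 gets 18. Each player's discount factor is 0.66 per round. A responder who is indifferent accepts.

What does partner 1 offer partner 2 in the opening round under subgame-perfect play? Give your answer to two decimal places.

135.46

Round 4 (partner 2 proposes): partner 1 gets 63 if talks fail, so partner 2 offers 63 and keeps 237.
Round 3 (partner 1 proposes): partner 2 can get 237 next round, worth 0.66 × 237 = 156.42 now. Partner 1 offers 156.42 and keeps 300 − 156.42 = 143.58.
Round 2 (partner 2 proposes): partner 1 can get 143.58 next round, worth 0.66 × 143.58 = 94.7628 now; partner 2 offers that and keeps 205.2372.
Round 1 (partner 1 proposes): partner 2 can get 205.2372 next round, worth 0.66 × 205.2372 = 135.456552 now; partner 1 offers that and keeps 164.543448.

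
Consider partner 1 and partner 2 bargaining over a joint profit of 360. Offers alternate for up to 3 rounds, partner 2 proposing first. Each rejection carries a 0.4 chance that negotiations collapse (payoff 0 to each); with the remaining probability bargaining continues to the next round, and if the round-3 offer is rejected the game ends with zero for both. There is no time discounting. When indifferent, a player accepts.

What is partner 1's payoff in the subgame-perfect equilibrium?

Round 3 (partner 2 proposes): rejection yields 0 for partner 1; partner 2 offers 0 and keeps 360.
Round 2 (partner 1 proposes): rejecting gives partner 2 an expected 0.6 × 360 = 216. Partner 1 offers 216 and keeps 360 − 216 = 144.
Round 1 (partner 2 proposes): rejecting gives partner 1 an expected 0.6 × 144 = 86.4, so partner 2 offers 86.4, keeping 273.6.

86.4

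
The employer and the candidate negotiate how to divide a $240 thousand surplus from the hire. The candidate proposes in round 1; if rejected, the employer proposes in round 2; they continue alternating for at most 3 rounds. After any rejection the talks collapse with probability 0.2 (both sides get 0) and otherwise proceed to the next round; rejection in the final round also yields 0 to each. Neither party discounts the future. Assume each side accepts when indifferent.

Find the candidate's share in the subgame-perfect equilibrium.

201.6

Round 3 (the candidate proposes): the employer will accept anything ≥ 0, so the candidate offers 0 and keeps 240.
Round 2 (the employer proposes): rejecting gives the candidate an expected 0.8 × 240 = 192; the employer offers that and keeps 48.
Round 1 (the candidate proposes): rejecting gives the employer an expected 0.8 × 48 = 38.4; the candidate offers that and keeps 201.6.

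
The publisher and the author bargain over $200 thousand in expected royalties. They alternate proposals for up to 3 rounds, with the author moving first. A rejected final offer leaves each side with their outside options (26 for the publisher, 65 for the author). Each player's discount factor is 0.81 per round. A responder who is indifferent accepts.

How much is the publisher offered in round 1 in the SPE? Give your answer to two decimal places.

Round 3 (the author proposes): the publisher gets 26 if talks fail, so the author offers 26 and keeps 174.
Round 2 (the publisher proposes): the author can get 174 next round, worth 0.81 × 174 = 140.94 now. The publisher offers 140.94 and keeps 200 − 140.94 = 59.06.
Round 1 (the author proposes): the publisher can get 59.06 next round, worth 0.81 × 59.06 = 47.8386 now; the author offers that and keeps 152.1614.

47.84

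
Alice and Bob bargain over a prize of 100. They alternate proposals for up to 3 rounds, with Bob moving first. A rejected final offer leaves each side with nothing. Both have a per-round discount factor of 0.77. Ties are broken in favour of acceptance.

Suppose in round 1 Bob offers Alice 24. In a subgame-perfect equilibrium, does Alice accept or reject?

Accept

Round 3 (Bob proposes): rejection yields 0 for Alice; Bob offers 0 and keeps 100.
Round 2 (Alice proposes): Bob can get 100 next round, worth 0.77 × 100 = 77 now. Alice offers 77 and keeps 100 − 77 = 23.
So by rejecting in round 1, Alice gets 23 next round, worth 0.77 × 23 = 17.71 now.
Offer 24 ≥ 17.71, so Alice accepts.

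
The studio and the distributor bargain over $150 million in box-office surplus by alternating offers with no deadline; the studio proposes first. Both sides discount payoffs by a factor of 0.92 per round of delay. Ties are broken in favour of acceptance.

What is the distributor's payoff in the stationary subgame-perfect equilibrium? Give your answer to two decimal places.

When the studio proposes, the distributor accepts any offer worth at least 0.92 times what the distributor would get by proposing next round; and vice versa.
This gives x = 150 − 0.92y and y = 150 − 0.92x, where x and y are each side's share when it proposes.
Hence (1 − 0.92·0.92)x = 150(1 − 0.92), i.e. 0.1536·x = 12.
x = 78.125; the distributor's share is 150 − x = 71.875.

71.88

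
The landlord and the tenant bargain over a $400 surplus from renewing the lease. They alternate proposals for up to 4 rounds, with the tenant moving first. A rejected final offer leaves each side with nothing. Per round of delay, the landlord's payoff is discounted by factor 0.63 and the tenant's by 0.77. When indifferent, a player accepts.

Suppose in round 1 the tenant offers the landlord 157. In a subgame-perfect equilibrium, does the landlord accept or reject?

Round 4 (the landlord proposes): rejection yields 0 for the tenant; the landlord offers 0 and keeps 400.
Round 3 (the tenant proposes): the landlord can get 400 next round, worth 0.63 × 400 = 252 now; the tenant offers that and keeps 148.
Round 2 (the landlord proposes): the tenant can get 148 next round, worth 0.77 × 148 = 113.96 now. The landlord offers 113.96 and keeps 400 − 113.96 = 286.04.
So by rejecting in round 1, the landlord gets 286.04 next round, worth 0.63 × 286.04 = 180.2052 now.
Offer 157 < 180.2052, so the landlord rejects.

Reject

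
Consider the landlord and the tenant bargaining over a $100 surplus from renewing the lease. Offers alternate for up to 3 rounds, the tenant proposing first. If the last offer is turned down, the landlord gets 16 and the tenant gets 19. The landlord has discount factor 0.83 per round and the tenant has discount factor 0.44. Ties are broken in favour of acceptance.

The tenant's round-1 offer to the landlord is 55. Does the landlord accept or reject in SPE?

Round 3 (the tenant proposes): the landlord gets 16 if talks fail, so the tenant offers 16 and keeps 84.
Round 2 (the landlord proposes): the tenant can get 84 next round, worth 0.44 × 84 = 36.96 now. The landlord offers 36.96 and keeps 100 − 36.96 = 63.04.
So by rejecting in round 1, the landlord gets 63.04 next round, worth 0.83 × 63.04 = 52.3232 now.
Offer 55 ≥ 52.3232, so the landlord accepts.

Accept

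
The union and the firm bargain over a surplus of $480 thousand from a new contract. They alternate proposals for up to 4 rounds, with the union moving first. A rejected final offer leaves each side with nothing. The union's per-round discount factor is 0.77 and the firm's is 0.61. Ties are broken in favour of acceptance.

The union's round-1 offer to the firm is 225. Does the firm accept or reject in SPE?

Accept

Round 4 (the firm proposes): the union will accept anything ≥ 0, so the firm offers 0 and keeps 480.
Round 3 (the union proposes): the firm can get 480 next round, worth 0.61 × 480 = 292.8 now. The union offers 292.8 and keeps 480 − 292.8 = 187.2.
Round 2 (the firm proposes): the union can get 187.2 next round, worth 0.77 × 187.2 = 144.144 now. The firm offers 144.144 and keeps 480 − 144.144 = 335.856.
So by rejecting in round 1, the firm gets 335.856 next round, worth 0.61 × 335.856 = 204.87216 now.
Offer 225 ≥ 204.87216, so the firm accepts.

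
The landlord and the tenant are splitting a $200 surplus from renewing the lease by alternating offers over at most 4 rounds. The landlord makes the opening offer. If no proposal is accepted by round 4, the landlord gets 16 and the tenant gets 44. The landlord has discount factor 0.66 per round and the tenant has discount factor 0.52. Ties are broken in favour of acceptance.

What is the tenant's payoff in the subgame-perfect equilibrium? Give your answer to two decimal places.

Round 4 (the tenant proposes): the landlord gets 16 if talks fail, so the tenant offers 16 and keeps 184.
Round 3 (the landlord proposes): the tenant can get 184 next round, worth 0.52 × 184 = 95.68 now. The landlord offers 95.68 and keeps 200 − 95.68 = 104.32.
Round 2 (the tenant proposes): the landlord can get 104.32 next round, worth 0.66 × 104.32 = 68.8512 now, so the tenant offers 68.8512, keeping 131.1488.
Round 1 (the landlord proposes): the tenant can get 131.1488 next round, worth 0.52 × 131.1488 = 68.197376 now; the landlord offers that and keeps 131.802624.

68.20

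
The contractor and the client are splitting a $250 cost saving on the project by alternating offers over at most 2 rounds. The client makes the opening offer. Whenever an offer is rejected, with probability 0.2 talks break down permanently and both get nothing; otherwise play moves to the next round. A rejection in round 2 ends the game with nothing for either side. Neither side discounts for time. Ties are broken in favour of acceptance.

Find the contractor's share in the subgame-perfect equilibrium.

Round 2 (the contractor proposes): rejection yields 0 for the client; the contractor offers 0 and keeps 250.
Round 1 (the client proposes): rejecting gives the contractor an expected 0.8 × 250 = 200; the client offers that and keeps 50.

200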